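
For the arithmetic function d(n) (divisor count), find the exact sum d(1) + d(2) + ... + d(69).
Σ_{n ≤ 69} d(n) = 304

Compute d(n) for each 1 ≤ n ≤ 69: d(1) = 1, d(2) = 2, d(3) = 2, d(4) = 3, d(5) = 2, d(6) = 4, d(7) = 2, d(8) = 4, d(9) = 3, d(10) = 4, d(11) = 2, d(12) = 6, d(13) = 2, d(14) = 4, d(15) = 4, d(16) = 5, d(17) = 2, d(18) = 6, d(19) = 2, d(20) = 6, d(21) = 4, d(22) = 4, d(23) = 2, d(24) = 8, d(25) = 3, d(26) = 4, d(27) = 4, d(28) = 6, d(29) = 2, d(30) = 8, d(31) = 2, d(32) = 6, d(33) = 4, d(34) = 4, d(35) = 4, d(36) = 9, d(37) = 2, d(38) = 4, d(39) = 4, d(40) = 8, d(41) = 2, d(42) = 8, d(43) = 2, d(44) = 6, d(45) = 6, d(46) = 4, d(47) = 2, d(48) = 10, d(49) = 3, d(50) = 6, d(51) = 4, d(52) = 6, d(53) = 2, d(54) = 8, d(55) = 4, d(56) = 8, d(57) = 4, d(58) = 4, d(59) = 2, d(60) = 12, d(61) = 2, d(62) = 4, d(63) = 6, d(64) = 7, d(65) = 4, d(66) = 8, d(67) = 2, d(68) = 6, d(69) = 4. Summing all 69 values: 304. (Dirichlet's divisor formula: Σ_{n ≤ x} d(n) = x ln(x) + (2γ − 1) x + O(√x). For x = 69, the asymptotic estimate is ≈ 302.81.)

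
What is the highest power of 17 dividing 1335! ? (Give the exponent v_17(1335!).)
v_17(1335!) = 82

Legendre's formula: v_p(n!) = Σ_{k ≥ 1} ⌊n / p^k⌋. For p = 17, n = 1335, the terms are:
  ⌊1335/17^1⌋ = ⌊1335/17⌋ = 78
  ⌊1335/17^2⌋ = ⌊1335/289⌋ = 4
(the next term ⌊1335/17^3⌋ = 0, terminating the sum). Summing: v_17(1335!) = 78 + 4 = 82.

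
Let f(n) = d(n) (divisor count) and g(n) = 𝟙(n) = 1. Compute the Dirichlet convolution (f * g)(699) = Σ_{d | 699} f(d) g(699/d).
(d * 𝟙)(699) = 9

Divisors of 699: [1, 3, 233, 699]. For each d | 699:
  d = 1: d(1) · 𝟙(699/1) = 1 · 1 = 1
  d = 3: d(3) · 𝟙(699/3) = 2 · 1 = 2
  d = 233: d(233) · 𝟙(699/233) = 2 · 1 = 2
  d = 699: d(699) · 𝟙(699/699) = 4 · 1 = 4
Summing: (d * 𝟙)(699) = 1 + 2 + 2 + 4 = 9.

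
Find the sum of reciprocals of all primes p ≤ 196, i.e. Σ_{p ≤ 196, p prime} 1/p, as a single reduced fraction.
Σ 1/p = 385774678978047295113064712800727674369526436922217581784412894295689697835549/198962376391690981640415251545285153602734402721821058212203976095413910572270

π(196) = 44, so the primes ≤ 196 are [2, 3, 5, 7, 11, 13, 17, 19, 23, 29, 31, 37, 41, 43, 47, 53, 59, 61, 67, 71, 73, 79, 83, 89, 97, 101, 103, 107, 109, 113, 127, 131, 137, 139, 149, 151, 157, 163, 167, 173, 179, 181, 191, 193]. Summing 1/p over these primes: 385774678978047295113064712800727674369526436922217581784412894295689697835549/198962376391690981640415251545285153602734402721821058212203976095413910572270 ≈ 1.9389. Mertens estimate ln ln(196) + 0.2615 ≈ 1.9251.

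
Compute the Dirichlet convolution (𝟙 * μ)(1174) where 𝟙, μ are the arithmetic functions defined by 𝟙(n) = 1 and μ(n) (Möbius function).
(𝟙 * μ)(1174) = 0

Divisors of 1174: [1, 2, 587, 1174]. For each d | 1174:
  d = 1: 𝟙(1) · μ(1174/1) = 1 · 1 = 1
  d = 2: 𝟙(2) · μ(1174/2) = 1 · -1 = -1
  d = 587: 𝟙(587) · μ(1174/587) = 1 · -1 = -1
  d = 1174: 𝟙(1174) · μ(1174/1174) = 1 · 1 = 1
Summing: (𝟙 * μ)(1174) = 1 + -1 + -1 + 1 = 0.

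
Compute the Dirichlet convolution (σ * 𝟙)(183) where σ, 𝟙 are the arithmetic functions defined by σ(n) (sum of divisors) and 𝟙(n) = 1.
(σ * 𝟙)(183) = 315

Divisors of 183: [1, 3, 61, 183]. For each d | 183:
  d = 1: σ(1) · 𝟙(183/1) = 1 · 1 = 1
  d = 3: σ(3) · 𝟙(183/3) = 4 · 1 = 4
  d = 61: σ(61) · 𝟙(183/61) = 62 · 1 = 62
  d = 183: σ(183) · 𝟙(183/183) = 248 · 1 = 248
Summing: (σ * 𝟙)(183) = 1 + 4 + 62 + 248 = 315.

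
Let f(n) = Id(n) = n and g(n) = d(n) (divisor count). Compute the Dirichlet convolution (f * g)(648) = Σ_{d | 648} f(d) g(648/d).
(Id * d)(648) = 4654

Divisors of 648: [1, 2, 3, 4, 6, 8, 9, 12, 18, 24, 27, 36, 54, 72, 81, 108, 162, 216, 324, 648]. For each d | 648:
  d = 1: Id(1) · d(648/1) = 1 · 20 = 20
  d = 2: Id(2) · d(648/2) = 2 · 15 = 30
  d = 3: Id(3) · d(648/3) = 3 · 16 = 48
  d = 4: Id(4) · d(648/4) = 4 · 10 = 40
  d = 6: Id(6) · d(648/6) = 6 · 12 = 72
  d = 8: Id(8) · d(648/8) = 8 · 5 = 40
  d = 9: Id(9) · d(648/9) = 9 · 12 = 108
  d = 12: Id(12) · d(648/12) = 12 · 8 = 96
  d = 18: Id(18) · d(648/18) = 18 · 9 = 162
  d = 24: Id(24) · d(648/24) = 24 · 4 = 96
  d = 27: Id(27) · d(648/27) = 27 · 8 = 216
  d = 36: Id(36) · d(648/36) = 36 · 6 = 216
  d = 54: Id(54) · d(648/54) = 54 · 6 = 324
  d = 72: Id(72) · d(648/72) = 72 · 3 = 216
  d = 81: Id(81) · d(648/81) = 81 · 4 = 324
  d = 108: Id(108) · d(648/108) = 108 · 4 = 432
  d = 162: Id(162) · d(648/162) = 162 · 3 = 486
  d = 216: Id(216) · d(648/216) = 216 · 2 = 432
  d = 324: Id(324) · d(648/324) = 324 · 2 = 648
  d = 648: Id(648) · d(648/648) = 648 · 1 = 648
Summing: (Id * d)(648) = 20 + 30 + 48 + 40 + 72 + 40 + 108 + 96 + 162 + 96 + 216 + 216 + 324 + 216 + 324 + 432 + 486 + 432 + 648 + 648 = 4654.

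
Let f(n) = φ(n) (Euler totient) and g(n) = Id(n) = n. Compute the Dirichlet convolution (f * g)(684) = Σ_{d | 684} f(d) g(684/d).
(φ * Id)(684) = 6216

Divisors of 684: [1, 2, 3, 4, 6, 9, 12, 18, 19, 36, 38, 57, 76, 114, 171, 228, 342, 684]. For each d | 684:
  d = 1: φ(1) · Id(684/1) = 1 · 684 = 684
  d = 2: φ(2) · Id(684/2) = 1 · 342 = 342
  d = 3: φ(3) · Id(684/3) = 2 · 228 = 456
  d = 4: φ(4) · Id(684/4) = 2 · 171 = 342
  d = 6: φ(6) · Id(684/6) = 2 · 114 = 228
  d = 9: φ(9) · Id(684/9) = 6 · 76 = 456
  d = 12: φ(12) · Id(684/12) = 4 · 57 = 228
  d = 18: φ(18) · Id(684/18) = 6 · 38 = 228
  d = 19: φ(19) · Id(684/19) = 18 · 36 = 648
  d = 36: φ(36) · Id(684/36) = 12 · 19 = 228
  d = 38: φ(38) · Id(684/38) = 18 · 18 = 324
  d = 57: φ(57) · Id(684/57) = 36 · 12 = 432
  d = 76: φ(76) · Id(684/76) = 36 · 9 = 324
  d = 114: φ(114) · Id(684/114) = 36 · 6 = 216
  d = 171: φ(171) · Id(684/171) = 108 · 4 = 432
  d = 228: φ(228) · Id(684/228) = 72 · 3 = 216
  d = 342: φ(342) · Id(684/342) = 108 · 2 = 216
  d = 684: φ(684) · Id(684/684) = 216 · 1 = 216
Summing: (φ * Id)(684) = 684 + 342 + 456 + 342 + 228 + 456 + 228 + 228 + 648 + 228 + 324 + 432 + 324 + 216 + 432 + 216 + 216 + 216 = 6216.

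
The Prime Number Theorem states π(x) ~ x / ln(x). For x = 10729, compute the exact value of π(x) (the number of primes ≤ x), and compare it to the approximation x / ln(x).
π(10729) = 1308;  x/ln(x) ≈ 1156.05;  relative error ≈ 11.62%.

Directly count primes up to 10729: π(10729) = 1308. The PNT approximation gives 10729/ln(10729) ≈ 10729/9.28071 ≈ 1156.05. Relative error (π(x) − x/ln(x)) / π(x) ≈ 11.62%; the approximation is known to undercount slightly (Li(x) is a better estimate).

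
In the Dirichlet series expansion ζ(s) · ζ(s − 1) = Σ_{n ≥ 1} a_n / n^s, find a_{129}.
σ(129) = 176

In the product (Σ m^0/m^s)(Σ k / k^s) = Σ (Σ_{d | n} d) / n^s, the coefficient of 1/n^s is σ(n) = Σ_{d | n} d. For n = 129, divisors are [1, 3, 43, 129]; summing: σ(129) = 176.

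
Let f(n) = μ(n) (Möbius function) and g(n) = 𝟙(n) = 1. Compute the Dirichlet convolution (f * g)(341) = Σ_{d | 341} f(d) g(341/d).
(μ * 𝟙)(341) = 0

Divisors of 341: [1, 11, 31, 341]. For each d | 341:
  d = 1: μ(1) · 𝟙(341/1) = 1 · 1 = 1
  d = 11: μ(11) · 𝟙(341/11) = -1 · 1 = -1
  d = 31: μ(31) · 𝟙(341/31) = -1 · 1 = -1
  d = 341: μ(341) · 𝟙(341/341) = 1 · 1 = 1
Summing: (μ * 𝟙)(341) = 1 + -1 + -1 + 1 = 0.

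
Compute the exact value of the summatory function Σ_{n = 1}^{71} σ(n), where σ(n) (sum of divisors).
Σ_{n ≤ 71} σ(n) = 4137

Compute σ(n) for each 1 ≤ n ≤ 71: σ(1) = 1, σ(2) = 3, σ(3) = 4, σ(4) = 7, σ(5) = 6, σ(6) = 12, σ(7) = 8, σ(8) = 15, σ(9) = 13, σ(10) = 18, σ(11) = 12, σ(12) = 28, σ(13) = 14, σ(14) = 24, σ(15) = 24, σ(16) = 31, σ(17) = 18, σ(18) = 39, σ(19) = 20, σ(20) = 42, σ(21) = 32, σ(22) = 36, σ(23) = 24, σ(24) = 60, σ(25) = 31, σ(26) = 42, σ(27) = 40, σ(28) = 56, σ(29) = 30, σ(30) = 72, σ(31) = 32, σ(32) = 63, σ(33) = 48, σ(34) = 54, σ(35) = 48, σ(36) = 91, σ(37) = 38, σ(38) = 60, σ(39) = 56, σ(40) = 90, σ(41) = 42, σ(42) = 96, σ(43) = 44, σ(44) = 84, σ(45) = 78, σ(46) = 72, σ(47) = 48, σ(48) = 124, σ(49) = 57, σ(50) = 93, σ(51) = 72, σ(52) = 98, σ(53) = 54, σ(54) = 120, σ(55) = 72, σ(56) = 120, σ(57) = 80, σ(58) = 90, σ(59) = 60, σ(60) = 168, σ(61) = 62, σ(62) = 96, σ(63) = 104, σ(64) = 127, σ(65) = 84, σ(66) = 144, σ(67) = 68, σ(68) = 126, σ(69) = 96, σ(70) = 144, σ(71) = 72. Summing all 71 values: 4137. (Average order: Σ_{n ≤ x} σ(n) ~ (π²/12) x². For x = 71, (π²/12)·71² ≈ 4146.06.)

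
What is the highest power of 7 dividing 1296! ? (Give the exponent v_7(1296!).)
v_7(1296!) = 214

Legendre's formula: v_p(n!) = Σ_{k ≥ 1} ⌊n / p^k⌋. For p = 7, n = 1296, the terms are:
  ⌊1296/7^1⌋ = ⌊1296/7⌋ = 185
  ⌊1296/7^2⌋ = ⌊1296/49⌋ = 26
  ⌊1296/7^3⌋ = ⌊1296/343⌋ = 3
(the next term ⌊1296/7^4⌋ = 0, terminating the sum). Summing: v_7(1296!) = 185 + 26 + 3 = 214.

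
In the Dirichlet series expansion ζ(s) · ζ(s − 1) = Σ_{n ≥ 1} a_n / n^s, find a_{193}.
σ(193) = 194

In the product (Σ m^0/m^s)(Σ k / k^s) = Σ (Σ_{d | n} d) / n^s, the coefficient of 1/n^s is σ(n) = Σ_{d | n} d. For n = 193, divisors are [1, 193]; summing: σ(193) = 194.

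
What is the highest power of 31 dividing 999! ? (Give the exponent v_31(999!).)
v_31(999!) = 33

Legendre's formula: v_p(n!) = Σ_{k ≥ 1} ⌊n / p^k⌋. For p = 31, n = 999, the terms are:
  ⌊999/31^1⌋ = ⌊999/31⌋ = 32
  ⌊999/31^2⌋ = ⌊999/961⌋ = 1
(the next term ⌊999/31^3⌋ = 0, terminating the sum). Summing: v_31(999!) = 32 + 1 = 33.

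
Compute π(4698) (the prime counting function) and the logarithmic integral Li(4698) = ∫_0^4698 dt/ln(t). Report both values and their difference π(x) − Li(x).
π(4698) = 634;  Li(4698) ≈ 648.69;  π(x) − Li(x) ≈ -14.69.

Direct count of primes ≤ 4698 gives π(4698) = 634. Numerical evaluation of the logarithmic integral gives Li(4698) ≈ 648.69. The difference π(x) − Li(x) ≈ -14.69 is typically negative for small/moderate x (Li(x) overestimates), though Littlewood's theorem shows this sign changes infinitely often.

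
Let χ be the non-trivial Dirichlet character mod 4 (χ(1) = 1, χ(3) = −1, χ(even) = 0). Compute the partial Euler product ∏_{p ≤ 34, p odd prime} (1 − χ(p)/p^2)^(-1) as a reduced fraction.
∏ = 70163108671177093/76623095660544000

The odd primes p ≤ 34 are [3, 5, 7, 11, 13, 17, 19, 23, 29, 31]. For each, χ(p) = 1 if p ≡ 1 mod 4, χ(p) = −1 if p ≡ 3 mod 4. Taking (1 − χ(p)/p^2)^(-1) = p^2/(p^2 − χ(p)): (1 − (-1)/3^2)^(-1) · (1 − (1)/5^2)^(-1) · (1 − (-1)/7^2)^(-1) · (1 − (-1)/11^2)^(-1) · (1 − (1)/13^2)^(-1) · (1 − (1)/17^2)^(-1) · (1 − (-1)/19^2)^(-1) · (1 − (-1)/23^2)^(-1) · (1 − (1)/29^2)^(-1) · (1 − (-1)/31^2)^(-1) = 70163108671177093/76623095660544000.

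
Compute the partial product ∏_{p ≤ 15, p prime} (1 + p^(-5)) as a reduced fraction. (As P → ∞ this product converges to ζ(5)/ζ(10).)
∏ = 3142700502292816/3033799133990625

The primes p ≤ 15 are [2, 3, 5, 7, 11, 13]. For each, (1 + 1/p^5) = (p^5 + 1)/p^5. Multiplying these fractions over p ∈ [2, 3, 5, 7, 11, 13] gives 3142700502292816/3033799133990625. (In the limit P → ∞ this tends to ζ(5)/ζ(10).)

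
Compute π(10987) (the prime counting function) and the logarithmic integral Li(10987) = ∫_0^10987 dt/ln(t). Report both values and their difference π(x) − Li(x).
π(10987) = 1334;  Li(10987) ≈ 1352.75;  π(x) − Li(x) ≈ -18.75.

Direct count of primes ≤ 10987 gives π(10987) = 1334. Numerical evaluation of the logarithmic integral gives Li(10987) ≈ 1352.75. The difference π(x) − Li(x) ≈ -18.75 is typically negative for small/moderate x (Li(x) overestimates), though Littlewood's theorem shows this sign changes infinitely often.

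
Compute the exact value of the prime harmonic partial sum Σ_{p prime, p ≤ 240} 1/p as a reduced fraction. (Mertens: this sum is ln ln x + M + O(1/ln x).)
Σ 1/p = 2098799936456271323771652759516428422371386490386771476792994918184499649543226735989117756998751/1062411448280052319722448549835623701226301211611796930357321893850294264731624591303255041960530

π(240) = 52, so the primes ≤ 240 are [2, 3, 5, 7, 11, 13, 17, 19, 23, 29, 31, 37, 41, 43, 47, 53, 59, 61, 67, 71, 73, 79, 83, 89, 97, 101, 103, 107, 109, 113, 127, 131, 137, 139, 149, 151, 157, 163, 167, 173, 179, 181, 191, 193, 197, 199, 211, 223, 227, 229, 233, 239]. Summing 1/p over these primes: 2098799936456271323771652759516428422371386490386771476792994918184499649543226735989117756998751/1062411448280052319722448549835623701226301211611796930357321893850294264731624591303255041960530 ≈ 1.9755. Mertens estimate ln ln(240) + 0.2615 ≈ 1.9627.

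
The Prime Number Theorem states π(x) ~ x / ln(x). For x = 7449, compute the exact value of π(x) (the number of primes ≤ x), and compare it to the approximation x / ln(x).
π(7449) = 942;  x/ln(x) ≈ 835.48;  relative error ≈ 11.31%.

Directly count primes up to 7449: π(7449) = 942. The PNT approximation gives 7449/ln(7449) ≈ 7449/8.91584 ≈ 835.48. Relative error (π(x) − x/ln(x)) / π(x) ≈ 11.31%; the approximation is known to undercount slightly (Li(x) is a better estimate).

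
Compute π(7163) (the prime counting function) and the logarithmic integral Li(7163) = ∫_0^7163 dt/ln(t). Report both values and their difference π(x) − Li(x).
π(7163) = 916;  Li(7163) ≈ 932.72;  π(x) − Li(x) ≈ -16.72.

Direct count of primes ≤ 7163 gives π(7163) = 916. Numerical evaluation of the logarithmic integral gives Li(7163) ≈ 932.72. The difference π(x) − Li(x) ≈ -16.72 is typically negative for small/moderate x (Li(x) overestimates), though Littlewood's theorem shows this sign changes infinitely often.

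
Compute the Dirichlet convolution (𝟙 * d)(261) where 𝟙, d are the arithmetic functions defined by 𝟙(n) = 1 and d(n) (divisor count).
(𝟙 * d)(261) = 18

Divisors of 261: [1, 3, 9, 29, 87, 261]. For each d | 261:
  d = 1: 𝟙(1) · d(261/1) = 1 · 6 = 6
  d = 3: 𝟙(3) · d(261/3) = 1 · 4 = 4
  d = 9: 𝟙(9) · d(261/9) = 1 · 2 = 2
  d = 29: 𝟙(29) · d(261/29) = 1 · 3 = 3
  d = 87: 𝟙(87) · d(261/87) = 1 · 2 = 2
  d = 261: 𝟙(261) · d(261/261) = 1 · 1 = 1
Summing: (𝟙 * d)(261) = 6 + 4 + 2 + 3 + 2 + 1 = 18.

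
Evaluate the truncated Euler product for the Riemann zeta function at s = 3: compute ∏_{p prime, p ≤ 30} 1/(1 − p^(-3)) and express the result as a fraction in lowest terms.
∏ = 1089297728822056325/906313660797210624

The primes p ≤ 30 are [2, 3, 5, 7, 11, 13, 17, 19, 23, 29]. For each prime, (1 − 1/p^3)^(-1) = p^3 / (p^3 − 1). The product is (1 − 1/2^3)^(-1), (1 − 1/3^3)^(-1), (1 − 1/5^3)^(-1), (1 − 1/7^3)^(-1), (1 − 1/11^3)^(-1), (1 − 1/13^3)^(-1), (1 − 1/17^3)^(-1), (1 − 1/19^3)^(-1), (1 − 1/23^3)^(-1), (1 − 1/29^3)^(-1) = ∏ p^3 / (p^3 − 1) = 1089297728822056325/906313660797210624.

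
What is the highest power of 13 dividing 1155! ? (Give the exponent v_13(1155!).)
v_13(1155!) = 94

Legendre's formula: v_p(n!) = Σ_{k ≥ 1} ⌊n / p^k⌋. For p = 13, n = 1155, the terms are:
  ⌊1155/13^1⌋ = ⌊1155/13⌋ = 88
  ⌊1155/13^2⌋ = ⌊1155/169⌋ = 6
(the next term ⌊1155/13^3⌋ = 0, terminating the sum). Summing: v_13(1155!) = 88 + 6 = 94.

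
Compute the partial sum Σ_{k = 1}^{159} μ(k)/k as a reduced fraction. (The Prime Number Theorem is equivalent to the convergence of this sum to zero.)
Σ μ(k)/k = 64913714004742152105857055486137916673345137521594294887693/5053595284816784977233681012564534887436795806841425346061410

Values of μ(k) for 1 ≤ k ≤ 159: μ(1) = 1, μ(2) = -1, μ(3) = -1, μ(5) = -1, μ(6) = 1, μ(7) = -1, μ(10) = 1, μ(11) = -1, μ(13) = -1, μ(14) = 1, μ(15) = 1, μ(17) = -1, μ(19) = -1, μ(21) = 1, μ(22) = 1, μ(23) = -1, μ(26) = 1, μ(29) = -1, μ(30) = -1, μ(31) = -1, μ(33) = 1, μ(34) = 1, μ(35) = 1, μ(37) = -1, μ(38) = 1, μ(39) = 1, μ(41) = -1, μ(42) = -1, μ(43) = -1, μ(46) = 1, μ(47) = -1, μ(51) = 1, μ(53) = -1, μ(55) = 1, μ(57) = 1, μ(58) = 1, μ(59) = -1, μ(61) = -1, μ(62) = 1, μ(65) = 1, μ(66) = -1, μ(67) = -1, μ(69) = 1, μ(70) = -1, μ(71) = -1, μ(73) = -1, μ(74) = 1, μ(77) = 1, μ(78) = -1, μ(79) = -1, μ(82) = 1, μ(83) = -1, μ(85) = 1, μ(86) = 1, μ(87) = 1, μ(89) = -1, μ(91) = 1, μ(93) = 1, μ(94) = 1, μ(95) = 1, μ(97) = -1, μ(101) = -1, μ(102) = -1, μ(103) = -1, μ(105) = -1, μ(106) = 1, μ(107) = -1, μ(109) = -1, μ(110) = -1, μ(111) = 1, μ(113) = -1, μ(114) = -1, μ(115) = 1, μ(118) = 1, μ(119) = 1, μ(122) = 1, μ(123) = 1, μ(127) = -1, μ(129) = 1, μ(130) = -1, μ(131) = -1, μ(133) = 1, μ(134) = 1, μ(137) = -1, μ(138) = -1, μ(139) = -1, μ(141) = 1, μ(142) = 1, μ(143) = 1, μ(145) = 1, μ(146) = 1, μ(149) = -1, μ(151) = -1, μ(154) = -1, μ(155) = 1, μ(157) = -1, μ(158) = 1, μ(159) = 1, with μ = 0 on non-squarefree integers. Summing μ(k)/k for k where μ(k) ≠ 0 gives 64913714004742152105857055486137916673345137521594294887693/5053595284816784977233681012564534887436795806841425346061410 ≈ 0.0128. (PNT ⟺ this sum → 0 as n → ∞.)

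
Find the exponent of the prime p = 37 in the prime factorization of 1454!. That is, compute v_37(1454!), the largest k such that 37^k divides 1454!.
v_37(1454!) = 40

Legendre's formula: v_p(n!) = Σ_{k ≥ 1} ⌊n / p^k⌋. For p = 37, n = 1454, the terms are:
  ⌊1454/37^1⌋ = ⌊1454/37⌋ = 39
  ⌊1454/37^2⌋ = ⌊1454/1369⌋ = 1
(the next term ⌊1454/37^3⌋ = 0, terminating the sum). Summing: v_37(1454!) = 39 + 1 = 40.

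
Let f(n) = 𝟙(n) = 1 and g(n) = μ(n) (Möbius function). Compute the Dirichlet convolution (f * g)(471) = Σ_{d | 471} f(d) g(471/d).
(𝟙 * μ)(471) = 0

Divisors of 471: [1, 3, 157, 471]. For each d | 471:
  d = 1: 𝟙(1) · μ(471/1) = 1 · 1 = 1
  d = 3: 𝟙(3) · μ(471/3) = 1 · -1 = -1
  d = 157: 𝟙(157) · μ(471/157) = 1 · -1 = -1
  d = 471: 𝟙(471) · μ(471/471) = 1 · 1 = 1
Summing: (𝟙 * μ)(471) = 1 + -1 + -1 + 1 = 0.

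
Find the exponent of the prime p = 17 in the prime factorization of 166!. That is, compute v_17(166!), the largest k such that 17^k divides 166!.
v_17(166!) = 9

Legendre's formula: v_p(n!) = Σ_{k ≥ 1} ⌊n / p^k⌋. For p = 17, n = 166, the terms are:
  ⌊166/17^1⌋ = ⌊166/17⌋ = 9
(the next term ⌊166/17^2⌋ = 0, terminating the sum). Summing: v_17(166!) = 9 = 9.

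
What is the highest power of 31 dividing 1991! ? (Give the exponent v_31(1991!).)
v_31(1991!) = 66

Legendre's formula: v_p(n!) = Σ_{k ≥ 1} ⌊n / p^k⌋. For p = 31, n = 1991, the terms are:
  ⌊1991/31^1⌋ = ⌊1991/31⌋ = 64
  ⌊1991/31^2⌋ = ⌊1991/961⌋ = 2
(the next term ⌊1991/31^3⌋ = 0, terminating the sum). Summing: v_31(1991!) = 64 + 2 = 66.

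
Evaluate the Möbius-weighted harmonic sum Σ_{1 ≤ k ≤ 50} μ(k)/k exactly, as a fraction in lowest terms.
Σ μ(k)/k = -12611493192339623/614889782588491410

Values of μ(k) for 1 ≤ k ≤ 50: μ(1) = 1, μ(2) = -1, μ(3) = -1, μ(5) = -1, μ(6) = 1, μ(7) = -1, μ(10) = 1, μ(11) = -1, μ(13) = -1, μ(14) = 1, μ(15) = 1, μ(17) = -1, μ(19) = -1, μ(21) = 1, μ(22) = 1, μ(23) = -1, μ(26) = 1, μ(29) = -1, μ(30) = -1, μ(31) = -1, μ(33) = 1, μ(34) = 1, μ(35) = 1, μ(37) = -1, μ(38) = 1, μ(39) = 1, μ(41) = -1, μ(42) = -1, μ(43) = -1, μ(46) = 1, μ(47) = -1, with μ = 0 on non-squarefree integers. Summing μ(k)/k for k where μ(k) ≠ 0 gives -12611493192339623/614889782588491410 ≈ -0.0205. (PNT ⟺ this sum → 0 as n → ∞.)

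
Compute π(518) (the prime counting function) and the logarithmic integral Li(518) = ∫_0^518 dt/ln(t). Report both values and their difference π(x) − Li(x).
π(518) = 97;  Li(518) ≈ 104.68;  π(x) − Li(x) ≈ -7.68.

Direct count of primes ≤ 518 gives π(518) = 97. Numerical evaluation of the logarithmic integral gives Li(518) ≈ 104.68. The difference π(x) − Li(x) ≈ -7.68 is typically negative for small/moderate x (Li(x) overestimates), though Littlewood's theorem shows this sign changes infinitely often.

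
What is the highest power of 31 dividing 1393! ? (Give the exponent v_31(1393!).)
v_31(1393!) = 45

Legendre's formula: v_p(n!) = Σ_{k ≥ 1} ⌊n / p^k⌋. For p = 31, n = 1393, the terms are:
  ⌊1393/31^1⌋ = ⌊1393/31⌋ = 44
  ⌊1393/31^2⌋ = ⌊1393/961⌋ = 1
(the next term ⌊1393/31^3⌋ = 0, terminating the sum). Summing: v_31(1393!) = 44 + 1 = 45.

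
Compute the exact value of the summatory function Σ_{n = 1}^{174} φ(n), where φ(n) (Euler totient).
Σ_{n ≤ 174} φ(n) = 9250

Compute φ(n) for each 1 ≤ n ≤ 174: φ(1) = 1, φ(2) = 1, φ(3) = 2, φ(4) = 2, φ(5) = 4, φ(6) = 2, φ(7) = 6, φ(8) = 4, φ(9) = 6, φ(10) = 4, φ(11) = 10, φ(12) = 4, φ(13) = 12, φ(14) = 6, φ(15) = 8, φ(16) = 8, φ(17) = 16, φ(18) = 6, φ(19) = 18, φ(20) = 8, φ(21) = 12, φ(22) = 10, φ(23) = 22, φ(24) = 8, φ(25) = 20, φ(26) = 12, φ(27) = 18, φ(28) = 12, φ(29) = 28, φ(30) = 8, φ(31) = 30, φ(32) = 16, φ(33) = 20, φ(34) = 16, φ(35) = 24, φ(36) = 12, φ(37) = 36, φ(38) = 18, φ(39) = 24, φ(40) = 16, φ(41) = 40, φ(42) = 12, φ(43) = 42, φ(44) = 20, φ(45) = 24, φ(46) = 22, φ(47) = 46, φ(48) = 16, φ(49) = 42, φ(50) = 20, φ(51) = 32, φ(52) = 24, φ(53) = 52, φ(54) = 18, φ(55) = 40, φ(56) = 24, φ(57) = 36, φ(58) = 28, φ(59) = 58, φ(60) = 16, φ(61) = 60, φ(62) = 30, φ(63) = 36, φ(64) = 32, φ(65) = 48, φ(66) = 20, φ(67) = 66, φ(68) = 32, φ(69) = 44, φ(70) = 24, φ(71) = 70, φ(72) = 24, φ(73) = 72, φ(74) = 36, φ(75) = 40, φ(76) = 36, φ(77) = 60, φ(78) = 24, φ(79) = 78, φ(80) = 32, φ(81) = 54, φ(82) = 40, φ(83) = 82, φ(84) = 24, φ(85) = 64, φ(86) = 42, φ(87) = 56, φ(88) = 40, φ(89) = 88, φ(90) = 24, φ(91) = 72, φ(92) = 44, φ(93) = 60, φ(94) = 46, φ(95) = 72, φ(96) = 32, φ(97) = 96, φ(98) = 42, φ(99) = 60, φ(100) = 40, φ(101) = 100, φ(102) = 32, φ(103) = 102, φ(104) = 48, φ(105) = 48, φ(106) = 52, φ(107) = 106, φ(108) = 36, φ(109) = 108, φ(110) = 40, φ(111) = 72, φ(112) = 48, φ(113) = 112, φ(114) = 36, φ(115) = 88, φ(116) = 56, φ(117) = 72, φ(118) = 58, φ(119) = 96, φ(120) = 32, φ(121) = 110, φ(122) = 60, φ(123) = 80, φ(124) = 60, φ(125) = 100, φ(126) = 36, φ(127) = 126, φ(128) = 64, φ(129) = 84, φ(130) = 48, φ(131) = 130, φ(132) = 40, φ(133) = 108, φ(134) = 66, φ(135) = 72, φ(136) = 64, φ(137) = 136, φ(138) = 44, φ(139) = 138, φ(140) = 48, φ(141) = 92, φ(142) = 70, φ(143) = 120, φ(144) = 48, φ(145) = 112, φ(146) = 72, φ(147) = 84, φ(148) = 72, φ(149) = 148, φ(150) = 40, φ(151) = 150, φ(152) = 72, φ(153) = 96, φ(154) = 60, φ(155) = 120, φ(156) = 48, φ(157) = 156, φ(158) = 78, φ(159) = 104, φ(160) = 64, φ(161) = 132, φ(162) = 54, φ(163) = 162, φ(164) = 80, φ(165) = 80, φ(166) = 82, φ(167) = 166, φ(168) = 48, φ(169) = 156, φ(170) = 64, φ(171) = 108, φ(172) = 84, φ(173) = 172, φ(174) = 56. Summing all 174 values: 9250. (Average order: Σ_{n ≤ x} φ(n) ~ (3/π²) x². For x = 174, (3/π²)·174² ≈ 9202.80.)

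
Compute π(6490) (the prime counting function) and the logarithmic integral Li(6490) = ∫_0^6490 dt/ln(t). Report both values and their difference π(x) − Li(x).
π(6490) = 841;  Li(6490) ≈ 856.48;  π(x) − Li(x) ≈ -15.48.

Direct count of primes ≤ 6490 gives π(6490) = 841. Numerical evaluation of the logarithmic integral gives Li(6490) ≈ 856.48. The difference π(x) − Li(x) ≈ -15.48 is typically negative for small/moderate x (Li(x) overestimates), though Littlewood's theorem shows this sign changes infinitely often.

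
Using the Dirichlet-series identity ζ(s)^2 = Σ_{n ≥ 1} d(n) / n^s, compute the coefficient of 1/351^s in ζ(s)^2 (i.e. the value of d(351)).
d(351) = 8

ζ(s)^2 = (Σ 1/m^s)(Σ 1/k^s). The coefficient of 1/n^s in the product is the number of ordered pairs (m, k) with mk = n, which equals d(n). For n = 351, divisors are [1, 3, 9, 13, 27, 39, 117, 351], so d(351) = 8.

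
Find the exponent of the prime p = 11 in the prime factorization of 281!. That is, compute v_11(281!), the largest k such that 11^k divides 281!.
v_11(281!) = 27

Legendre's formula: v_p(n!) = Σ_{k ≥ 1} ⌊n / p^k⌋. For p = 11, n = 281, the terms are:
  ⌊281/11^1⌋ = ⌊281/11⌋ = 25
  ⌊281/11^2⌋ = ⌊281/121⌋ = 2
(the next term ⌊281/11^3⌋ = 0, terminating the sum). Summing: v_11(281!) = 25 + 2 = 27.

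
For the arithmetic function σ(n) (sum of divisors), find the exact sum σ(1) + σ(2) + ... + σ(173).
Σ_{n ≤ 173} σ(n) = 24604

Compute σ(n) for each 1 ≤ n ≤ 173: σ(1) = 1, σ(2) = 3, σ(3) = 4, σ(4) = 7, σ(5) = 6, σ(6) = 12, σ(7) = 8, σ(8) = 15, σ(9) = 13, σ(10) = 18, σ(11) = 12, σ(12) = 28, σ(13) = 14, σ(14) = 24, σ(15) = 24, σ(16) = 31, σ(17) = 18, σ(18) = 39, σ(19) = 20, σ(20) = 42, σ(21) = 32, σ(22) = 36, σ(23) = 24, σ(24) = 60, σ(25) = 31, σ(26) = 42, σ(27) = 40, σ(28) = 56, σ(29) = 30, σ(30) = 72, σ(31) = 32, σ(32) = 63, σ(33) = 48, σ(34) = 54, σ(35) = 48, σ(36) = 91, σ(37) = 38, σ(38) = 60, σ(39) = 56, σ(40) = 90, σ(41) = 42, σ(42) = 96, σ(43) = 44, σ(44) = 84, σ(45) = 78, σ(46) = 72, σ(47) = 48, σ(48) = 124, σ(49) = 57, σ(50) = 93, σ(51) = 72, σ(52) = 98, σ(53) = 54, σ(54) = 120, σ(55) = 72, σ(56) = 120, σ(57) = 80, σ(58) = 90, σ(59) = 60, σ(60) = 168, σ(61) = 62, σ(62) = 96, σ(63) = 104, σ(64) = 127, σ(65) = 84, σ(66) = 144, σ(67) = 68, σ(68) = 126, σ(69) = 96, σ(70) = 144, σ(71) = 72, σ(72) = 195, σ(73) = 74, σ(74) = 114, σ(75) = 124, σ(76) = 140, σ(77) = 96, σ(78) = 168, σ(79) = 80, σ(80) = 186, σ(81) = 121, σ(82) = 126, σ(83) = 84, σ(84) = 224, σ(85) = 108, σ(86) = 132, σ(87) = 120, σ(88) = 180, σ(89) = 90, σ(90) = 234, σ(91) = 112, σ(92) = 168, σ(93) = 128, σ(94) = 144, σ(95) = 120, σ(96) = 252, σ(97) = 98, σ(98) = 171, σ(99) = 156, σ(100) = 217, σ(101) = 102, σ(102) = 216, σ(103) = 104, σ(104) = 210, σ(105) = 192, σ(106) = 162, σ(107) = 108, σ(108) = 280, σ(109) = 110, σ(110) = 216, σ(111) = 152, σ(112) = 248, σ(113) = 114, σ(114) = 240, σ(115) = 144, σ(116) = 210, σ(117) = 182, σ(118) = 180, σ(119) = 144, σ(120) = 360, σ(121) = 133, σ(122) = 186, σ(123) = 168, σ(124) = 224, σ(125) = 156, σ(126) = 312, σ(127) = 128, σ(128) = 255, σ(129) = 176, σ(130) = 252, σ(131) = 132, σ(132) = 336, σ(133) = 160, σ(134) = 204, σ(135) = 240, σ(136) = 270, σ(137) = 138, σ(138) = 288, σ(139) = 140, σ(140) = 336, σ(141) = 192, σ(142) = 216, σ(143) = 168, σ(144) = 403, σ(145) = 180, σ(146) = 222, σ(147) = 228, σ(148) = 266, σ(149) = 150, σ(150) = 372, σ(151) = 152, σ(152) = 300, σ(153) = 234, σ(154) = 288, σ(155) = 192, σ(156) = 392, σ(157) = 158, σ(158) = 240, σ(159) = 216, σ(160) = 378, σ(161) = 192, σ(162) = 363, σ(163) = 164, σ(164) = 294, σ(165) = 288, σ(166) = 252, σ(167) = 168, σ(168) = 480, σ(169) = 183, σ(170) = 324, σ(171) = 260, σ(172) = 308, σ(173) = 174. Summing all 173 values: 24604. (Average order: Σ_{n ≤ x} σ(n) ~ (π²/12) x². For x = 173, (π²/12)·173² ≈ 24615.62.)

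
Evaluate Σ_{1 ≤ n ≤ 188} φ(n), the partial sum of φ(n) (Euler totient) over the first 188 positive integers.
Σ_{n ≤ 188} φ(n) = 10796

Compute φ(n) for each 1 ≤ n ≤ 188: φ(1) = 1, φ(2) = 1, φ(3) = 2, φ(4) = 2, φ(5) = 4, φ(6) = 2, φ(7) = 6, φ(8) = 4, φ(9) = 6, φ(10) = 4, φ(11) = 10, φ(12) = 4, φ(13) = 12, φ(14) = 6, φ(15) = 8, φ(16) = 8, φ(17) = 16, φ(18) = 6, φ(19) = 18, φ(20) = 8, φ(21) = 12, φ(22) = 10, φ(23) = 22, φ(24) = 8, φ(25) = 20, φ(26) = 12, φ(27) = 18, φ(28) = 12, φ(29) = 28, φ(30) = 8, φ(31) = 30, φ(32) = 16, φ(33) = 20, φ(34) = 16, φ(35) = 24, φ(36) = 12, φ(37) = 36, φ(38) = 18, φ(39) = 24, φ(40) = 16, φ(41) = 40, φ(42) = 12, φ(43) = 42, φ(44) = 20, φ(45) = 24, φ(46) = 22, φ(47) = 46, φ(48) = 16, φ(49) = 42, φ(50) = 20, φ(51) = 32, φ(52) = 24, φ(53) = 52, φ(54) = 18, φ(55) = 40, φ(56) = 24, φ(57) = 36, φ(58) = 28, φ(59) = 58, φ(60) = 16, φ(61) = 60, φ(62) = 30, φ(63) = 36, φ(64) = 32, φ(65) = 48, φ(66) = 20, φ(67) = 66, φ(68) = 32, φ(69) = 44, φ(70) = 24, φ(71) = 70, φ(72) = 24, φ(73) = 72, φ(74) = 36, φ(75) = 40, φ(76) = 36, φ(77) = 60, φ(78) = 24, φ(79) = 78, φ(80) = 32, φ(81) = 54, φ(82) = 40, φ(83) = 82, φ(84) = 24, φ(85) = 64, φ(86) = 42, φ(87) = 56, φ(88) = 40, φ(89) = 88, φ(90) = 24, φ(91) = 72, φ(92) = 44, φ(93) = 60, φ(94) = 46, φ(95) = 72, φ(96) = 32, φ(97) = 96, φ(98) = 42, φ(99) = 60, φ(100) = 40, φ(101) = 100, φ(102) = 32, φ(103) = 102, φ(104) = 48, φ(105) = 48, φ(106) = 52, φ(107) = 106, φ(108) = 36, φ(109) = 108, φ(110) = 40, φ(111) = 72, φ(112) = 48, φ(113) = 112, φ(114) = 36, φ(115) = 88, φ(116) = 56, φ(117) = 72, φ(118) = 58, φ(119) = 96, φ(120) = 32, φ(121) = 110, φ(122) = 60, φ(123) = 80, φ(124) = 60, φ(125) = 100, φ(126) = 36, φ(127) = 126, φ(128) = 64, φ(129) = 84, φ(130) = 48, φ(131) = 130, φ(132) = 40, φ(133) = 108, φ(134) = 66, φ(135) = 72, φ(136) = 64, φ(137) = 136, φ(138) = 44, φ(139) = 138, φ(140) = 48, φ(141) = 92, φ(142) = 70, φ(143) = 120, φ(144) = 48, φ(145) = 112, φ(146) = 72, φ(147) = 84, φ(148) = 72, φ(149) = 148, φ(150) = 40, φ(151) = 150, φ(152) = 72, φ(153) = 96, φ(154) = 60, φ(155) = 120, φ(156) = 48, φ(157) = 156, φ(158) = 78, φ(159) = 104, φ(160) = 64, φ(161) = 132, φ(162) = 54, φ(163) = 162, φ(164) = 80, φ(165) = 80, φ(166) = 82, φ(167) = 166, φ(168) = 48, φ(169) = 156, φ(170) = 64, φ(171) = 108, φ(172) = 84, φ(173) = 172, φ(174) = 56, φ(175) = 120, φ(176) = 80, φ(177) = 116, φ(178) = 88, φ(179) = 178, φ(180) = 48, φ(181) = 180, φ(182) = 72, φ(183) = 120, φ(184) = 88, φ(185) = 144, φ(186) = 60, φ(187) = 160, φ(188) = 92. Summing all 188 values: 10796. (Average order: Σ_{n ≤ x} φ(n) ~ (3/π²) x². For x = 188, (3/π²)·188² ≈ 10743.29.)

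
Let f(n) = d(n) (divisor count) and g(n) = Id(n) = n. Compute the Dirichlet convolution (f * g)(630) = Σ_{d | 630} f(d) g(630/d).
(d * Id)(630) = 4536

Divisors of 630: [1, 2, 3, 5, 6, 7, 9, 10, 14, 15, 18, 21, 30, 35, 42, 45, 63, 70, 90, 105, 126, 210, 315, 630]. For each d | 630:
  d = 1: d(1) · Id(630/1) = 1 · 630 = 630
  d = 2: d(2) · Id(630/2) = 2 · 315 = 630
  d = 3: d(3) · Id(630/3) = 2 · 210 = 420
  d = 5: d(5) · Id(630/5) = 2 · 126 = 252
  d = 6: d(6) · Id(630/6) = 4 · 105 = 420
  d = 7: d(7) · Id(630/7) = 2 · 90 = 180
  d = 9: d(9) · Id(630/9) = 3 · 70 = 210
  d = 10: d(10) · Id(630/10) = 4 · 63 = 252
  d = 14: d(14) · Id(630/14) = 4 · 45 = 180
  d = 15: d(15) · Id(630/15) = 4 · 42 = 168
  d = 18: d(18) · Id(630/18) = 6 · 35 = 210
  d = 21: d(21) · Id(630/21) = 4 · 30 = 120
  d = 30: d(30) · Id(630/30) = 8 · 21 = 168
  d = 35: d(35) · Id(630/35) = 4 · 18 = 72
  d = 42: d(42) · Id(630/42) = 8 · 15 = 120
  d = 45: d(45) · Id(630/45) = 6 · 14 = 84
  d = 63: d(63) · Id(630/63) = 6 · 10 = 60
  d = 70: d(70) · Id(630/70) = 8 · 9 = 72
  d = 90: d(90) · Id(630/90) = 12 · 7 = 84
  d = 105: d(105) · Id(630/105) = 8 · 6 = 48
  d = 126: d(126) · Id(630/126) = 12 · 5 = 60
  d = 210: d(210) · Id(630/210) = 16 · 3 = 48
  d = 315: d(315) · Id(630/315) = 12 · 2 = 24
  d = 630: d(630) · Id(630/630) = 24 · 1 = 24
Summing: (d * Id)(630) = 630 + 630 + 420 + 252 + 420 + 180 + 210 + 252 + 180 + 168 + 210 + 120 + 168 + 72 + 120 + 84 + 60 + 72 + 84 + 48 + 60 + 48 + 24 + 24 = 4536.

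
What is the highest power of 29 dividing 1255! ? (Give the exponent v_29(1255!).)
v_29(1255!) = 44

Legendre's formula: v_p(n!) = Σ_{k ≥ 1} ⌊n / p^k⌋. For p = 29, n = 1255, the terms are:
  ⌊1255/29^1⌋ = ⌊1255/29⌋ = 43
  ⌊1255/29^2⌋ = ⌊1255/841⌋ = 1
(the next term ⌊1255/29^3⌋ = 0, terminating the sum). Summing: v_29(1255!) = 43 + 1 = 44.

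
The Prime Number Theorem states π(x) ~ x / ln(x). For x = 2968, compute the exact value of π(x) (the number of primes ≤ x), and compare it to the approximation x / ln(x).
π(2968) = 427;  x/ln(x) ≈ 371.20;  relative error ≈ 13.07%.

Directly count primes up to 2968: π(2968) = 427. The PNT approximation gives 2968/ln(2968) ≈ 2968/7.99564 ≈ 371.20. Relative error (π(x) − x/ln(x)) / π(x) ≈ 13.07%; the approximation is known to undercount slightly (Li(x) is a better estimate).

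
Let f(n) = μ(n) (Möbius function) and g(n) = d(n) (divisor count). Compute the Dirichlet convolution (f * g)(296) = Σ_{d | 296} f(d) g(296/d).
(μ * d)(296) = 1

Divisors of 296: [1, 2, 4, 8, 37, 74, 148, 296]. For each d | 296:
  d = 1: μ(1) · d(296/1) = 1 · 8 = 8
  d = 2: μ(2) · d(296/2) = -1 · 6 = -6
  d = 4: μ(4) · d(296/4) = 0 · 4 = 0
  d = 8: μ(8) · d(296/8) = 0 · 2 = 0
  d = 37: μ(37) · d(296/37) = -1 · 4 = -4
  d = 74: μ(74) · d(296/74) = 1 · 3 = 3
  d = 148: μ(148) · d(296/148) = 0 · 2 = 0
  d = 296: μ(296) · d(296/296) = 0 · 1 = 0
Summing: (μ * d)(296) = 8 + -6 + 0 + 0 + -4 + 3 + 0 + 0 = 1.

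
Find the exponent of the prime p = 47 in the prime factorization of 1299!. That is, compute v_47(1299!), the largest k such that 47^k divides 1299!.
v_47(1299!) = 27

Legendre's formula: v_p(n!) = Σ_{k ≥ 1} ⌊n / p^k⌋. For p = 47, n = 1299, the terms are:
  ⌊1299/47^1⌋ = ⌊1299/47⌋ = 27
(the next term ⌊1299/47^2⌋ = 0, terminating the sum). Summing: v_47(1299!) = 27 = 27.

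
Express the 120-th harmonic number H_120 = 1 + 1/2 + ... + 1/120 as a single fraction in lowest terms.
H_120 = 18661952910524692834612799443020757786224277983797/3475956553913558034594585593659201286533187398464

Direct summation: H_120 = 1 + 1/2 + ... + 1/120. The least common denominator is lcm(1, ..., 120) = 955888052326228459513511038256280353796626534577600; over this denominator the numerator is 955888052326228459513511038256280353796626534577600 + 477944026163114229756755519128140176898313267288800 + 318629350775409486504503679418760117932208844859200 + 238972013081557114878377759564070088449156633644400 + 191177610465245691902702207651256070759325306915520 + 159314675387704743252251839709380058966104422429600 + 136555436046604065644787291179468621970946647796800 + 119486006540778557439188879782035044224578316822200 + 106209783591803162168167893139586705977402948286400 + 95588805232622845951351103825628035379662653457760 + 86898913847838950864864639841480032163329684961600 + 79657337693852371626125919854690029483052211214800 + 73529850178940650731808541404329257984355887275200 + 68277718023302032822393645589734310985473323898400 + 63725870155081897300900735883752023586441768971840 + 59743003270389278719594439891017522112289158411100 + 56228708960366379971383002250369432576272149092800 + 53104891795901581084083946569793352988701474143200 + 50309897490854129448079528329277913357717186030400 + 47794402616311422975675551912814017689831326728880 + 45518478682201355214929097059822873990315549265600 + 43449456923919475432432319920740016081664842480800 + 41560350101140367804935262532881754512896805851200 + 39828668846926185813062959927345014741526105607400 + 38235522093049138380540441530251214151865061383104 + 36764925089470325365904270702164628992177943637600 + 35403261197267720722722631046528901992467649428800 + 34138859011651016411196822794867155492736661949200 + 32961656976766498603914173732975184613676777054400 + 31862935077540948650450367941876011793220884485920 + 30835098462136401919790678653428398509568597889600 + 29871501635194639359797219945508761056144579205550 + 28966304615946316954954879947160010721109894987200 + 28114354480183189985691501125184716288136074546400 + 27311087209320813128957458235893724394189329559360 + 26552445897950790542041973284896676494350737071600 + 25834812225033201608473271304223793345854771204800 + 25154948745427064724039764164638956678858593015200 + 24509950059646883577269513801443085994785295758400 + 23897201308155711487837775956407008844915663364440 + 23314342739664108768622220445275130580405525233600 + 22759239341100677607464548529911436995157774632800 + 22229954705261126965430489261773961716200617083200 + 21724728461959737716216159960370008040832421240400 + 21241956718360632433633578627917341195480589657280 + 20780175050570183902467631266440877256448402925600 + 20338043666515499138585341239495326676523968820800 + 19914334423463092906531479963672507370763052803700 + 19507919435229152234969613025638374567278092542400 + 19117761046524569190270220765125607075932530691552 + 18742902986788793323794334083456477525424049697600 + 18382462544735162682952135351082314496088971818800 + 18035623628796763387047378080307176486728802539200 + 17701630598633860361361315523264450996233824714400 + 17379782769567790172972927968296006432665936992320 + 17069429505825508205598411397433577746368330974600 + 16769965830284709816026509443092637785905728676800 + 16480828488383249301957086866487592306838388527200 + 16201492412308956940906966750106446674519093806400 + 15931467538770474325225183970938005896610442242960 + 15670295939774237041205098987807874652403713681600 + 15417549231068200959895339326714199254784298944800 + 15172826227400451738309699019940957996771849755200 + 14935750817597319679898609972754380528072289602775 + 14705970035788130146361708280865851596871177455040 + 14483152307973158477477439973580005360554947493600 + 14266985855615350141992702063526572444725769172800 + 14057177240091594992845750562592358144068037273200 + 13853450033713455934978420844293918170965601950400 + 13655543604660406564478729117946862197094664779680 + 13463212004594767035401563919102540194318683585600 + 13276222948975395271020986642448338247175368535800 + 13094356881181211774157685455565484298583925131200 + 12917406112516600804236635652111896672927385602400 + 12745174031016379460180147176750404717288353794368 + 12577474372713532362019882082319478339429296507600 + 12414130549691278694980662834497147451904240708800 + 12254975029823441788634756900721542997392647879200 + 12099848763623145057133051117168105744261095374400 + 11948600654077855743918887978203504422457831682220 + 11801087065755906907574210348842967330822549809600 + 11657171369832054384311110222637565290202762616800 + 11516723522002752524259169135617835587911163067200 + 11379619670550338803732274264955718497578887316400 + 11245741792073275994276600450073886515254429818560 + 11114977352630563482715244630886980858100308541600 + 10987218992255499534638057910991728204558925684800 + 10862364230979868858108079980185004020416210620200 + 10740315194676724264196753238834610716816028478400 + 10620978359180316216816789313958670597740294828640 + 10504264311277235818829791629189893997765126753600 + 10390087525285091951233815633220438628224201462800 + 10278366154045467306596892884476132836522865963200 + 10169021833257749569292670619747663338261984410400 + 10061979498170825889615905665855582671543437206080 + 9957167211731546453265739981836253685381526401850 + 9854516003363179994984649878930725296872438500800 + 9753959717614576117484806512819187283639046271200 + 9655434871982105651651626649053336907036631662400 + 9558880523262284595135110382562803537966265345776 + 9464238141843846133797138992636439146501252817600 + 9371451493394396661897167041728238762712024848800 + 9280466527439111257412728526760003434918704219200 + 9191231272367581341476067675541157248044485909400 + 9103695736440271042985819411964574798063109853120 + 9017811814398381693523689040153588243364401269600 + 8933533199310546350593561105198881811183425556800 + 8850815299316930180680657761632225498116912357200 + 8769615158956224399206523286754865631161711326400 + 8689891384783895086486463984148003216332968496160 + 8611604075011067202824423768074597781951590401600 + 8534714752912754102799205698716788873184165487300 + 8459186303771933270031071135011330564571916235200 + 8384982915142354908013254721546318892952864338400 + 8312070020228073560987052506576350902579361170240 + 8240414244191624650978543433243796153419194263600 + 8169983353215627859089837933814361998261765252800 + 8100746206154478470453483375053223337259546903200 + 8032672708623768567340428892909918939467449870400 + 7965733769385237162612591985469002948305221121480 = 5132037050394290529518519846830708391211676445544175, so H_120 = 5132037050394290529518519846830708391211676445544175/955888052326228459513511038256280353796626534577600; reducing by gcd(5132037050394290529518519846830708391211676445544175, 955888052326228459513511038256280353796626534577600) = 275 gives 18661952910524692834612799443020757786224277983797/3475956553913558034594585593659201286533187398464 ≈ 5.36887. (The PNT-adjacent estimate ln(120) + γ ≈ 5.36471 matches within O(1/n).)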